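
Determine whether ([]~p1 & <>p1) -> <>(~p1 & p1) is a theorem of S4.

Tableau for the negation ~(([]~p1 & <>p1) -> <>(~p1 & p1)):
1. ~(([]~p1 & <>p1) -> <>(~p1 & p1)), 0
2. []~p1 & <>p1, 0   [~->-rule on 1]
3. ~<>(~p1 & p1), 0   [~->-rule on 1]
4. []~p1, 0   [&-rule on 2]
5. <>p1, 0   [&-rule on 2]
6. ~(~p1 & p1), 0   [~<>-rule on 3 via 0R0]
7. ~p1, 0   [[]-rule on 4 via 0R0]
8. p1, 1   [<>-rule on 5: fresh world 1, 0R1]
9. ~(~p1 & p1), 1   [~<>-rule on 3 via 0R1]
10. ~p1, 1   [[]-rule on 4 via 0R1]
Accessibility: 0R0, 0R1, 1R1
Branch closes: p1 and ~p1 both at 1.
Every branch of the negation's tableau closes; the branch above is one of them.

Valid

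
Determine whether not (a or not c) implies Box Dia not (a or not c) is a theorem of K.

No, not valid

Tableau for the negation not (not (a or not c) implies Box Dia not (a or not c)):
1. not (not (a or not c) implies Box Dia not (a or not c)), u
2. not (a or not c), u
3. not Box Dia not (a or not c), u
4. not a, u
5. c, u
6. not Dia not (a or not c), v
Accessibility: uRv
The negation has an open branch (countermodel exists).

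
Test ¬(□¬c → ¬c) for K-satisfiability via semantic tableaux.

1. ¬(□¬c → ¬c), 0
2. □¬c, 0
3. c, 0

Yes, satisfiable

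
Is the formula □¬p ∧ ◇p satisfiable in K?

Unsatisfiable (every branch closes)

1. □¬p ∧ ◇p, w0
2. □¬p, w0
3. ◇p, w0
4. p, w1
5. ¬p, w1
Accessibility: w0Rw1
Branch closes: p and ¬p both at w1.
(One branch shown.) All branches close.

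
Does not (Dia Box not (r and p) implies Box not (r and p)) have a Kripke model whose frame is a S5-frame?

Unsatisfiable (every branch closes)

1. not (Dia Box not (r and p) implies Box not (r and p)), 0
2. Dia Box not (r and p), 0
3. not Box not (r and p), 0
4. Box not (r and p), 1
5. not (r and p), 0
6. not (r and p), 1
7. not p, 0
8. not p, 1
9. r and p, 2
10. r, 2
11. p, 2
12. not (r and p), 2
13. not p, 2
Accessibility: 0R0, 0R1, 0R2, 1R0, 1R1, 1R2, 2R0, 2R1, 2R2
Branch closes: p and not p both at 2.
(One branch shown.) All branches close.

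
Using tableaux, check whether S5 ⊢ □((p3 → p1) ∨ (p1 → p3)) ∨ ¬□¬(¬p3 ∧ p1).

Tableau for the negation ¬(□((p3 → p1) ∨ (p1 → p3)) ∨ ¬□¬(¬p3 ∧ p1)):
1. ¬(□((p3 → p1) ∨ (p1 → p3)) ∨ ¬□¬(¬p3 ∧ p1)), w0
2. ¬□((p3 → p1) ∨ (p1 → p3)), w0
3. □¬(¬p3 ∧ p1), w0
4. ¬(¬p3 ∧ p1), w0
5. ¬p1, w0
6. ¬((p3 → p1) ∨ (p1 → p3)), w1
7. ¬(p3 → p1), w1
8. ¬(p1 → p3), w1
9. p3, w1
10. ¬p1, w1
11. p1, w1
12. ¬p3, w1
Accessibility: w0Rw0, w0Rw1, w1Rw0, w1Rw1
Branch closes: p1 and ¬p1 both at w1.
All branches of the negation close; one closing branch shown above.

Valid in S5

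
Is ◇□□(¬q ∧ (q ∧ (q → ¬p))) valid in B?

Tableau for the negation ¬◇□□(¬q ∧ (q ∧ (q → ¬p))):
1. ¬◇□□(¬q ∧ (q ∧ (q → ¬p))), 0
2. ¬□□(¬q ∧ (q ∧ (q → ¬p))), 0
3. ¬□(¬q ∧ (q ∧ (q → ¬p))), 1
4. ¬□□(¬q ∧ (q ∧ (q → ¬p))), 1
5. ¬(¬q ∧ (q ∧ (q → ¬p))), 2
6. ¬(q ∧ (q → ¬p)), 2
7. ¬(q → ¬p), 2
8. q, 2
9. p, 2
10. ¬□(¬q ∧ (q ∧ (q → ¬p))), 3
11. ¬(¬q ∧ (q ∧ (q → ¬p))), 4
12. ¬(q ∧ (q → ¬p)), 4
13. ¬(q → ¬p), 4
14. q, 4
15. p, 4
Accessibility: 0R0, 0R1, 1R0, 1R1, 1R2, 1R3, 2R1, 2R2, 3R1, 3R3, 3R4, 4R3, 4R4
The negation has an open branch (countermodel exists).

Invalid (countermodel exists)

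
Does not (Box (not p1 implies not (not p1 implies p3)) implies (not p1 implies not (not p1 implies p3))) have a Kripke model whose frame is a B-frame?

1. not (Box (not p1 implies not (not p1 implies p3)) implies (not p1 implies not (not p1 implies p3))), 0
2. Box (not p1 implies not (not p1 implies p3)), 0
3. not (not p1 implies not (not p1 implies p3)), 0
4. not p1, 0
5. not p1 implies p3, 0
6. not p1 implies not (not p1 implies p3), 0
7. p3, 0
8. not (not p1 implies p3), 0
9. not p3, 0
Accessibility: 0R0
Branch closes: p3 and not p3 both at 0.
(One branch shown.) All branches close.

Unsatisfiable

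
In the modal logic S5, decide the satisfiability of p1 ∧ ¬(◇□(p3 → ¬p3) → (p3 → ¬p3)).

1. p1 ∧ ¬(◇□(p3 → ¬p3) → (p3 → ¬p3)), 0
2. p1, 0
3. ¬(◇□(p3 → ¬p3) → (p3 → ¬p3)), 0
4. ◇□(p3 → ¬p3), 0
5. ¬(p3 → ¬p3), 0
6. p3, 0
7. □(p3 → ¬p3), 1
8. p3 → ¬p3, 0
9. p3 → ¬p3, 1
10. ¬p3, 0
Accessibility: 0R0, 0R1, 1R0, 1R1
Branch closes: p3 and ¬p3 both at 0.
Every branch closes; the branch above is one of them.

No, unsatisfiable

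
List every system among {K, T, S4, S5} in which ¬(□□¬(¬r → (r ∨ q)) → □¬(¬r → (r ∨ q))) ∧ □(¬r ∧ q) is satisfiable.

K

K-tableau for the formula:
1. ¬(□□¬(¬r → (r ∨ q)) → □¬(¬r → (r ∨ q))) ∧ □(¬r ∧ q), 0
2. ¬(□□¬(¬r → (r ∨ q)) → □¬(¬r → (r ∨ q))), 0   [∧-rule on 1]
3. □(¬r ∧ q), 0   [∧-rule on 1]
4. □□¬(¬r → (r ∨ q)), 0   [¬→-rule on 2]
5. ¬□¬(¬r → (r ∨ q)), 0   [¬→-rule on 2]
6. ¬r → (r ∨ q), 1   [¬□-rule on 5: fresh world 1, 0R1]
7. ¬r ∧ q, 1   [□-rule on 3 via 0R1]
8. ¬r, 1   [∧-rule on 7]
9. q, 1   [∧-rule on 7]
10. □¬(¬r → (r ∨ q)), 1   [□-rule on 4 via 0R1]
11. r ∨ q, 1   [→-rule on 6 (branches; this branch)]
Accessibility: 0R1
Complete open branch: satisfiable in K.
T-tableau for the formula:
1. ¬(□□¬(¬r → (r ∨ q)) → □¬(¬r → (r ∨ q))) ∧ □(¬r ∧ q), 0
2. ¬(□□¬(¬r → (r ∨ q)) → □¬(¬r → (r ∨ q))), 0   [∧-rule on 1]
3. □(¬r ∧ q), 0   [∧-rule on 1]
4. □□¬(¬r → (r ∨ q)), 0   [¬→-rule on 2]
5. ¬□¬(¬r → (r ∨ q)), 0   [¬→-rule on 2]
6. ¬r ∧ q, 0   [□-rule on 3 via 0R0]
7. ¬r, 0   [∧-rule on 6]
8. q, 0   [∧-rule on 6]
9. □¬(¬r → (r ∨ q)), 0   [□-rule on 4 via 0R0]
10. ¬(¬r → (r ∨ q)), 0   [□-rule on 9 via 0R0]
11. ¬(r ∨ q), 0   [¬→-rule on 10]
12. ¬q, 0   [¬∨-rule on 11]
Accessibility: 0R0
Branch closes: q and ¬q both at 0.
Every branch closes (one shown): unsatisfiable in T, hence also in S4, S5 (every S4/S5-frame is a T-frame).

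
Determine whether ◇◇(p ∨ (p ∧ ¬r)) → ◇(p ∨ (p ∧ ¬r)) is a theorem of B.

Tableau for the negation ¬(◇◇(p ∨ (p ∧ ¬r)) → ◇(p ∨ (p ∧ ¬r))):
1. ¬(◇◇(p ∨ (p ∧ ¬r)) → ◇(p ∨ (p ∧ ¬r))), u
2. ◇◇(p ∨ (p ∧ ¬r)), u
3. ¬◇(p ∨ (p ∧ ¬r)), u
4. ¬(p ∨ (p ∧ ¬r)), u
5. ¬p, u
6. ¬(p ∧ ¬r), u
7. r, u
8. ◇(p ∨ (p ∧ ¬r)), v
9. ¬(p ∨ (p ∧ ¬r)), v
10. ¬p, v
11. ¬(p ∧ ¬r), v
12. r, v
13. p ∨ (p ∧ ¬r), w
14. p ∧ ¬r, w
15. p, w
16. ¬r, w
Accessibility: uRu, uRv, vRu, vRv, vRw, wRv, wRw
The negation has an open branch (countermodel exists).

Invalid (countermodel exists)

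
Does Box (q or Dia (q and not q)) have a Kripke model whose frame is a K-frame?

1. Box (q or Dia (q and not q)), 0

Satisfiable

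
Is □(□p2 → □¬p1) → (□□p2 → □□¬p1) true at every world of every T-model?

Tableau for the negation ¬(□(□p2 → □¬p1) → (□□p2 → □□¬p1)):
1. ¬(□(□p2 → □¬p1) → (□□p2 → □□¬p1)), 0
2. □(□p2 → □¬p1), 0
3. ¬(□□p2 → □□¬p1), 0
4. □□p2, 0
5. ¬□□¬p1, 0
6. □p2 → □¬p1, 0
7. □p2, 0
8. p2, 0
9. □¬p1, 0
10. ¬p1, 0
11. ¬□¬p1, 1
12. □p2 → □¬p1, 1
13. □p2, 1
14. p2, 1
15. ¬p1, 1
16. ¬□p2, 1
17. p1, 2
18. p2, 2
19. ¬p2, 3
20. p2, 3
Accessibility: 0R0, 0R1, 1R1, 1R2, 1R3, 2R2, 3R3
Branch closes: p2 and ¬p2 both at 3.
All branches of the negation close; one closing branch shown above.

Valid in T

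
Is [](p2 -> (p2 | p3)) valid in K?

Tableau for the negation ~[](p2 -> (p2 | p3)):
1. ~[](p2 -> (p2 | p3)), 0
2. ~(p2 -> (p2 | p3)), 1
3. p2, 1
4. ~(p2 | p3), 1
5. ~p2, 1
6. ~p3, 1
Accessibility: 0R1
Branch closes: p2 and ~p2 both at 1.
All branches of the negation close; one closing branch shown above.

Valid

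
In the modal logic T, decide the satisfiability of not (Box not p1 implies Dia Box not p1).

1. not (Box not p1 implies Dia Box not p1), 0
2. Box not p1, 0
3. not Dia Box not p1, 0
4. not p1, 0
5. not Box not p1, 0
6. p1, 1
7. not p1, 1
Accessibility: 0R0, 0R1, 1R1
Branch closes: p1 and not p1 both at 1.
Every branch closes; the branch above is one of them.

No, unsatisfiable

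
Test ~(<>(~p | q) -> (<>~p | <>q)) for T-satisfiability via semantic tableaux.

1. ~(<>(~p | q) -> (<>~p | <>q)), u
2. <>(~p | q), u   [~->-rule on 1]
3. ~(<>~p | <>q), u   [~->-rule on 1]
4. ~<>~p, u   [~|-rule on 3]
5. ~<>q, u   [~|-rule on 3]
6. p, u   [~<>-rule on 4 via uRu]
7. ~q, u   [~<>-rule on 5 via uRu]
8. ~p | q, v   [<>-rule on 2: fresh world v, uRv]
9. p, v   [~<>-rule on 4 via uRv]
10. ~q, v   [~<>-rule on 5 via uRv]
11. q, v   [|-rule on 8 (branches; this branch)]
Accessibility: uRu, uRv, vRv
Branch closes: q and ~q both at v.
(One branch shown.) All branches close.

No, unsatisfiable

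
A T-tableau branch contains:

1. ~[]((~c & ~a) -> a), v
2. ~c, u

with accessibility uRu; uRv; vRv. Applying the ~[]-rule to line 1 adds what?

a fresh world w with vRw, and ~((~c & ~a) -> a) at w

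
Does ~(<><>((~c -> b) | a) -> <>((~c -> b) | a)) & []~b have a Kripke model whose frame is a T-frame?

Satisfiable

1. ~(<><>((~c -> b) | a) -> <>((~c -> b) | a)) & []~b, u
2. ~(<><>((~c -> b) | a) -> <>((~c -> b) | a)), u
3. []~b, u
4. <><>((~c -> b) | a), u
5. ~<>((~c -> b) | a), u
6. ~b, u
7. ~((~c -> b) | a), u
8. ~(~c -> b), u
9. ~a, u
10. ~c, u
11. <>((~c -> b) | a), v
12. ~b, v
13. ~((~c -> b) | a), v
14. ~(~c -> b), v
15. ~a, v
16. ~c, v
17. (~c -> b) | a, w
18. a, w
Accessibility: uRu, uRv, vRv, vRw, wRw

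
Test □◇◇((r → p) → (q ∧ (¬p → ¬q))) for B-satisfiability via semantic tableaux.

Yes, satisfiable

1. □◇◇((r → p) → (q ∧ (¬p → ¬q))), 0
2. ◇◇((r → p) → (q ∧ (¬p → ¬q))), 0   [□-rule on 1 via 0R0]
3. ◇((r → p) → (q ∧ (¬p → ¬q))), 1   [◇-rule on 2: fresh world 1, 0R1]
4. ◇◇((r → p) → (q ∧ (¬p → ¬q))), 1   [□-rule on 1 via 0R1]
5. (r → p) → (q ∧ (¬p → ¬q)), 2   [◇-rule on 3: fresh world 2, 1R2]
6. q ∧ (¬p → ¬q), 2   [→-rule on 5 (branches; this branch)]
7. q, 2   [∧-rule on 6]
8. ¬p → ¬q, 2   [∧-rule on 6]
9. p, 2   [→-rule on 8 (branches; this branch)]
10. ◇((r → p) → (q ∧ (¬p → ¬q))), 3   [◇-rule on 4: fresh world 3, 1R3]
11. (r → p) → (q ∧ (¬p → ¬q)), 4   [◇-rule on 10: fresh world 4, 3R4]
12. q ∧ (¬p → ¬q), 4   [→-rule on 11 (branches; this branch)]
13. q, 4   [∧-rule on 12]
14. ¬p → ¬q, 4   [∧-rule on 12]
15. p, 4   [→-rule on 14 (branches; this branch)]
Accessibility: 0R0, 0R1, 1R0, 1R1, 1R2, 1R3, 2R1, 2R2, 3R1, 3R3, 3R4, 4R3, 4R4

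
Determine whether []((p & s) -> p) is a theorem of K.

Tableau for the negation ~[]((p & s) -> p):
1. ~[]((p & s) -> p), 0
2. ~((p & s) -> p), 1
3. p & s, 1
4. ~p, 1
5. p, 1
6. s, 1
Accessibility: 0R1
Branch closes: p and ~p both at 1.
All branches of the negation close; one closing branch shown above.

Yes, valid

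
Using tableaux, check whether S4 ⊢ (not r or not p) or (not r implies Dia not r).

Tableau for the negation not ((not r or not p) or (not r implies Dia not r)):
1. not ((not r or not p) or (not r implies Dia not r)), 0
2. not (not r or not p), 0   [neg-or-rule on 1]
3. not (not r implies Dia not r), 0   [neg-or-rule on 1]
4. r, 0   [neg-or-rule on 2]
5. p, 0   [neg-or-rule on 2]
6. not r, 0   [neg-implies-rule on 3]
7. not Dia not r, 0   [neg-implies-rule on 3]
Accessibility: 0R0
Branch closes: r and not r both at 0.
Every branch of the negation's tableau closes; the branch above is one of them.

Valid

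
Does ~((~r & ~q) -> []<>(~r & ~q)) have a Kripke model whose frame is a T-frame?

1. ~((~r & ~q) -> []<>(~r & ~q)), u
2. ~r & ~q, u   [~->-rule on 1]
3. ~[]<>(~r & ~q), u   [~->-rule on 1]
4. ~r, u   [&-rule on 2]
5. ~q, u   [&-rule on 2]
6. ~<>(~r & ~q), v   [~[]-rule on 3: fresh world v, uRv]
7. ~(~r & ~q), v   [~<>-rule on 6 via vRv]
8. q, v   [~&-rule on 7 (branches; this branch)]
Accessibility: uRu, uRv, vRv

Satisfiable (open branch found)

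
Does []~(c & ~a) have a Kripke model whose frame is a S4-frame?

Yes, satisfiable

1. []~(c & ~a), w0
2. ~(c & ~a), w0   [[]-rule on 1 via w0Rw0]
3. a, w0   [~&-rule on 2 (branches; this branch)]
Accessibility: w0Rw0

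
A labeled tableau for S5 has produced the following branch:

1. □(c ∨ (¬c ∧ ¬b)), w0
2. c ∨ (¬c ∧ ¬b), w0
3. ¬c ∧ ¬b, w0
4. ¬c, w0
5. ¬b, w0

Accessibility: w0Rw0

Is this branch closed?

No world carries both an atom and its negation.

Open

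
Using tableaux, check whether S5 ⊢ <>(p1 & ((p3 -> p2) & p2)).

Tableau for the negation ~<>(p1 & ((p3 -> p2) & p2)):
1. ~<>(p1 & ((p3 -> p2) & p2)), 0
2. ~(p1 & ((p3 -> p2) & p2)), 0
3. ~((p3 -> p2) & p2), 0
4. ~p2, 0
Accessibility: 0R0
The negation has an open branch (countermodel exists).

Not valid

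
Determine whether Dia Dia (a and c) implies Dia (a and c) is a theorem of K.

Invalid (countermodel exists)

Tableau for the negation not (Dia Dia (a and c) implies Dia (a and c)):
1. not (Dia Dia (a and c) implies Dia (a and c)), w0
2. Dia Dia (a and c), w0
3. not Dia (a and c), w0
4. Dia (a and c), w1
5. not (a and c), w1
6. not c, w1
7. a and c, w2
8. a, w2
9. c, w2
Accessibility: w0Rw1, w1Rw2
The negation has an open branch (countermodel exists).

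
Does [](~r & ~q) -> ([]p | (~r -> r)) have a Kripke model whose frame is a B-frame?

1. [](~r & ~q) -> ([]p | (~r -> r)), 0
2. []p | (~r -> r), 0   [->-rule on 1 (branches; this branch)]
3. ~r -> r, 0   [|-rule on 2 (branches; this branch)]
4. r, 0   [->-rule on 3 (branches; this branch)]
Accessibility: 0R0

Satisfiable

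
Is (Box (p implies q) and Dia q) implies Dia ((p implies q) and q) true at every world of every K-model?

Tableau for the negation not ((Box (p implies q) and Dia q) implies Dia ((p implies q) and q)):
1. not ((Box (p implies q) and Dia q) implies Dia ((p implies q) and q)), u
2. Box (p implies q) and Dia q, u
3. not Dia ((p implies q) and q), u
4. Box (p implies q), u
5. Dia q, u
6. q, v
7. not ((p implies q) and q), v
8. p implies q, v
9. not (p implies q), v
10. p, v
11. not q, v
Accessibility: uRv
Branch closes: q and not q both at v.
Every branch of the negation's tableau closes; the branch above is one of them.

Valid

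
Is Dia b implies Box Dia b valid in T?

Tableau for the negation not (Dia b implies Box Dia b):
1. not (Dia b implies Box Dia b), w0
2. Dia b, w0
3. not Box Dia b, w0
4. b, w1
5. not Dia b, w2
6. not b, w2
Accessibility: w0Rw0, w0Rw1, w0Rw2, w1Rw1, w2Rw2
The negation has an open branch (countermodel exists).

Invalid (countermodel exists)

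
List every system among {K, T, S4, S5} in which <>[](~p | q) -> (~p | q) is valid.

S5

S5-tableau for the negation ~(<>[](~p | q) -> (~p | q)):
1. ~(<>[](~p | q) -> (~p | q)), u
2. <>[](~p | q), u
3. ~(~p | q), u
4. p, u
5. ~q, u
6. [](~p | q), v
7. ~p | q, u
8. ~p | q, v
9. q, u
Accessibility: uRu, uRv, vRu, vRv
Branch closes: q and ~q both at u.
Every branch closes (one shown): valid in S5.
S4-tableau for the negation ~(<>[](~p | q) -> (~p | q)):
1. ~(<>[](~p | q) -> (~p | q)), u
2. <>[](~p | q), u
3. ~(~p | q), u
4. p, u
5. ~q, u
6. [](~p | q), v
7. ~p | q, v
8. q, v
Accessibility: uRu, uRv, vRv
Complete open branch: countermodel on an S4-frame, so not valid in S4, nor in K, T (the same frame is also a K-frame and a T-frame).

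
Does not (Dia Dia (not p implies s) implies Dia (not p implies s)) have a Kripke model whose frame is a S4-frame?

1. not (Dia Dia (not p implies s) implies Dia (not p implies s)), u
2. Dia Dia (not p implies s), u
3. not Dia (not p implies s), u
4. not (not p implies s), u
5. not p, u
6. not s, u
7. Dia (not p implies s), v
8. not (not p implies s), v
9. not p, v
10. not s, v
11. not p implies s, w
12. not (not p implies s), w
13. not p, w
14. not s, w
15. s, w
Accessibility: uRu, uRv, uRw, vRv, vRw, wRw
Branch closes: s and not s both at w.
(One branch shown.) All branches close.

No, unsatisfiable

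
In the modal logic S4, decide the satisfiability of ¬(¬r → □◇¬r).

Satisfiable (open branch found)

1. ¬(¬r → □◇¬r), u
2. ¬r, u   [¬→-rule on 1]
3. ¬□◇¬r, u   [¬→-rule on 1]
4. ¬◇¬r, v   [¬□-rule on 3: fresh world v, uRv]
5. r, v   [¬◇-rule on 4 via vRv]
Accessibility: uRu, uRv, vRv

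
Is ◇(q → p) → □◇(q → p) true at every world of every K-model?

Not valid

Tableau for the negation ¬(◇(q → p) → □◇(q → p)):
1. ¬(◇(q → p) → □◇(q → p)), w0
2. ◇(q → p), w0
3. ¬□◇(q → p), w0
4. q → p, w1
5. p, w1
6. ¬◇(q → p), w2
Accessibility: w0Rw1, w0Rw2
The negation has an open branch (countermodel exists).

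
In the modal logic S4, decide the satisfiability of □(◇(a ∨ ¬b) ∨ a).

Satisfiable

1. □(◇(a ∨ ¬b) ∨ a), 0
2. ◇(a ∨ ¬b) ∨ a, 0   [□-rule on 1 via 0R0]
3. a, 0   [∨-rule on 2 (branches; this branch)]
Accessibility: 0R0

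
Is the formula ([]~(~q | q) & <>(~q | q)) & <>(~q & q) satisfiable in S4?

Unsatisfiable

1. ([]~(~q | q) & <>(~q | q)) & <>(~q & q), 0
2. []~(~q | q) & <>(~q | q), 0
3. <>(~q & q), 0
4. []~(~q | q), 0
5. <>(~q | q), 0
6. ~(~q | q), 0
7. q, 0
8. ~q, 0
Accessibility: 0R0
Branch closes: q and ~q both at 0.
(One branch shown.) All branches close.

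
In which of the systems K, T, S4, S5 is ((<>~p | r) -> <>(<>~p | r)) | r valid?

T, S4, S5

K-tableau for the negation ~(((<>~p | r) -> <>(<>~p | r)) | r):
1. ~(((<>~p | r) -> <>(<>~p | r)) | r), w0
2. ~((<>~p | r) -> <>(<>~p | r)), w0   [~|-rule on 1]
3. ~r, w0   [~|-rule on 1]
4. <>~p | r, w0   [~->-rule on 2]
5. ~<>(<>~p | r), w0   [~->-rule on 2]
6. <>~p, w0   [|-rule on 4 (branches; this branch)]
7. ~p, w1   [<>-rule on 6: fresh world w1, w0Rw1]
8. ~(<>~p | r), w1   [~<>-rule on 5 via w0Rw1]
9. ~<>~p, w1   [~|-rule on 8]
10. ~r, w1   [~|-rule on 8]
Accessibility: w0Rw1
Complete open branch: countermodel on a K-frame, so not valid in K.
T-tableau for the negation ~(((<>~p | r) -> <>(<>~p | r)) | r):
1. ~(((<>~p | r) -> <>(<>~p | r)) | r), w0
2. ~((<>~p | r) -> <>(<>~p | r)), w0   [~|-rule on 1]
3. ~r, w0   [~|-rule on 1]
4. <>~p | r, w0   [~->-rule on 2]
5. ~<>(<>~p | r), w0   [~->-rule on 2]
6. ~(<>~p | r), w0   [~<>-rule on 5 via w0Rw0]
7. ~<>~p, w0   [~|-rule on 6]
8. p, w0   [~<>-rule on 7 via w0Rw0]
9. <>~p, w0   [|-rule on 4 (branches; this branch)]
10. ~p, w1   [<>-rule on 9: fresh world w1, w0Rw1]
11. ~(<>~p | r), w1   [~<>-rule on 5 via w0Rw1]
12. ~<>~p, w1   [~|-rule on 11]
13. ~r, w1   [~|-rule on 11]
14. p, w1   [~<>-rule on 7 via w0Rw1]
Accessibility: w0Rw0, w0Rw1, w1Rw1
Branch closes: p and ~p both at w1.
Every branch closes (one shown): valid in T, hence also in S4, S5 (every theorem of T is a theorem of S4 and S5).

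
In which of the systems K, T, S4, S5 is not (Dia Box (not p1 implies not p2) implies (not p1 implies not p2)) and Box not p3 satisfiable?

K, T, S4

S5-tableau for the formula:
1. not (Dia Box (not p1 implies not p2) implies (not p1 implies not p2)) and Box not p3, 0
2. not (Dia Box (not p1 implies not p2) implies (not p1 implies not p2)), 0
3. Box not p3, 0
4. Dia Box (not p1 implies not p2), 0
5. not (not p1 implies not p2), 0
6. not p1, 0
7. p2, 0
8. not p3, 0
9. Box (not p1 implies not p2), 1
10. not p3, 1
11. not p1 implies not p2, 0
12. not p1 implies not p2, 1
13. not p2, 0
Accessibility: 0R0, 0R1, 1R0, 1R1
Branch closes: p2 and not p2 both at 0.
Every branch closes (one shown): unsatisfiable in S5.
S4-tableau for the formula:
1. not (Dia Box (not p1 implies not p2) implies (not p1 implies not p2)) and Box not p3, 0
2. not (Dia Box (not p1 implies not p2) implies (not p1 implies not p2)), 0
3. Box not p3, 0
4. Dia Box (not p1 implies not p2), 0
5. not (not p1 implies not p2), 0
6. not p1, 0
7. p2, 0
8. not p3, 0
9. Box (not p1 implies not p2), 1
10. not p3, 1
11. not p1 implies not p2, 1
12. not p2, 1
Accessibility: 0R0, 0R1, 1R1
Complete open branch: satisfiable in S4, hence also in K, T (this S4-model is also a K-model and a T-model).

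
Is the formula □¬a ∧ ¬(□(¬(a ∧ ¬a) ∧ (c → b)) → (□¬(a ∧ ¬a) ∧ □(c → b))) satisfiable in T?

1. □¬a ∧ ¬(□(¬(a ∧ ¬a) ∧ (c → b)) → (□¬(a ∧ ¬a) ∧ □(c → b))), 0
2. □¬a, 0
3. ¬(□(¬(a ∧ ¬a) ∧ (c → b)) → (□¬(a ∧ ¬a) ∧ □(c → b))), 0
4. □(¬(a ∧ ¬a) ∧ (c → b)), 0
5. ¬(□¬(a ∧ ¬a) ∧ □(c → b)), 0
6. ¬a, 0
7. ¬(a ∧ ¬a) ∧ (c → b), 0
8. ¬(a ∧ ¬a), 0
9. c → b, 0
10. ¬□(c → b), 0
11. b, 0
12. ¬(c → b), 1
13. c, 1
14. ¬b, 1
15. ¬a, 1
16. ¬(a ∧ ¬a) ∧ (c → b), 1
17. ¬(a ∧ ¬a), 1
18. c → b, 1
19. b, 1
Accessibility: 0R0, 0R1, 1R1
Branch closes: b and ¬b both at 1.
(One branch shown.) All branches close.

No, unsatisfiable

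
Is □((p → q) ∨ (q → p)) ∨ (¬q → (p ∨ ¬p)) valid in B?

Tableau for the negation ¬(□((p → q) ∨ (q → p)) ∨ (¬q → (p ∨ ¬p))):
1. ¬(□((p → q) ∨ (q → p)) ∨ (¬q → (p ∨ ¬p))), u
2. ¬□((p → q) ∨ (q → p)), u   [¬∨-rule on 1]
3. ¬(¬q → (p ∨ ¬p)), u   [¬∨-rule on 1]
4. ¬q, u   [¬→-rule on 3]
5. ¬(p ∨ ¬p), u   [¬→-rule on 3]
6. ¬p, u   [¬∨-rule on 5]
7. p, u   [¬∨-rule on 5]
Accessibility: uRu
Branch closes: p and ¬p both at u.
Every branch of the negation's tableau closes; the branch above is one of them.

Valid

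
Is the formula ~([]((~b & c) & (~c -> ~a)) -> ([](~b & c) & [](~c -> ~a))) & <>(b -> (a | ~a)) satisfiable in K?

No, unsatisfiable

1. ~([]((~b & c) & (~c -> ~a)) -> ([](~b & c) & [](~c -> ~a))) & <>(b -> (a | ~a)), u
2. ~([]((~b & c) & (~c -> ~a)) -> ([](~b & c) & [](~c -> ~a))), u   [&-rule on 1]
3. <>(b -> (a | ~a)), u   [&-rule on 1]
4. []((~b & c) & (~c -> ~a)), u   [~->-rule on 2]
5. ~([](~b & c) & [](~c -> ~a)), u   [~->-rule on 2]
6. ~[](~c -> ~a), u   [~&-rule on 5 (branches; this branch)]
7. b -> (a | ~a), v   [<>-rule on 3: fresh world v, uRv]
8. (~b & c) & (~c -> ~a), v   [[]-rule on 4 via uRv]
9. ~b & c, v   [&-rule on 8]
10. ~c -> ~a, v   [&-rule on 8]
11. ~b, v   [&-rule on 9]
12. c, v   [&-rule on 9]
13. a | ~a, v   [->-rule on 7 (branches; this branch)]
14. ~a, v   [->-rule on 10 (branches; this branch)]
15. ~(~c -> ~a), w   [~[]-rule on 6: fresh world w, uRw]
16. ~c, w   [~->-rule on 15]
17. a, w   [~->-rule on 15]
18. (~b & c) & (~c -> ~a), w   [[]-rule on 4 via uRw]
19. ~b & c, w   [&-rule on 18]
20. ~c -> ~a, w   [&-rule on 18]
21. ~b, w   [&-rule on 19]
22. c, w   [&-rule on 19]
Accessibility: uRv, uRw
Branch closes: c and ~c both at w.
Every branch closes; the branch above is one of them.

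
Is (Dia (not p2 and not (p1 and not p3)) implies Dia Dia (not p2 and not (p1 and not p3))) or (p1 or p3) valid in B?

Tableau for the negation not ((Dia (not p2 and not (p1 and not p3)) implies Dia Dia (not p2 and not (p1 and not p3))) or (p1 or p3)):
1. not ((Dia (not p2 and not (p1 and not p3)) implies Dia Dia (not p2 and not (p1 and not p3))) or (p1 or p3)), w0
2. not (Dia (not p2 and not (p1 and not p3)) implies Dia Dia (not p2 and not (p1 and not p3))), w0
3. not (p1 or p3), w0
4. Dia (not p2 and not (p1 and not p3)), w0
5. not Dia Dia (not p2 and not (p1 and not p3)), w0
6. not p1, w0
7. not p3, w0
8. not Dia (not p2 and not (p1 and not p3)), w0
9. not (not p2 and not (p1 and not p3)), w0
10. p2, w0
11. not p2 and not (p1 and not p3), w1
12. not p2, w1
13. not (p1 and not p3), w1
14. not Dia (not p2 and not (p1 and not p3)), w1
15. not (not p2 and not (p1 and not p3)), w1
16. p3, w1
17. p1 and not p3, w1
18. p1, w1
19. not p3, w1
Accessibility: w0Rw0, w0Rw1, w1Rw0, w1Rw1
Branch closes: p3 and not p3 both at w1.
All branches of the negation close; one closing branch shown above.

Valid in B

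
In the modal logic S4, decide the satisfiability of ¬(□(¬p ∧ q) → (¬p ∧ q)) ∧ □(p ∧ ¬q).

Unsatisfiable (every branch closes)

1. ¬(□(¬p ∧ q) → (¬p ∧ q)) ∧ □(p ∧ ¬q), w0
2. ¬(□(¬p ∧ q) → (¬p ∧ q)), w0   [∧-rule on 1]
3. □(p ∧ ¬q), w0   [∧-rule on 1]
4. □(¬p ∧ q), w0   [¬→-rule on 2]
5. ¬(¬p ∧ q), w0   [¬→-rule on 2]
6. p ∧ ¬q, w0   [□-rule on 3 via w0Rw0]
7. p, w0   [∧-rule on 6]
8. ¬q, w0   [∧-rule on 6]
9. ¬p ∧ q, w0   [□-rule on 4 via w0Rw0]
10. ¬p, w0   [∧-rule on 9]
11. q, w0   [∧-rule on 9]
Accessibility: w0Rw0
Branch closes: p and ¬p both at w0.
Every branch closes; the branch above is one of them.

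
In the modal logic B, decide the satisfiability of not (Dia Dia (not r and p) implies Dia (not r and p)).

Satisfiable (open branch found)

1. not (Dia Dia (not r and p) implies Dia (not r and p)), u
2. Dia Dia (not r and p), u
3. not Dia (not r and p), u
4. not (not r and p), u
5. not p, u
6. Dia (not r and p), v
7. not (not r and p), v
8. not p, v
9. not r and p, w
10. not r, w
11. p, w
Accessibility: uRu, uRv, vRu, vRv, vRw, wRv, wRw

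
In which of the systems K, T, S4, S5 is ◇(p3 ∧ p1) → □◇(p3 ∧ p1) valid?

S5-tableau for the negation ¬(◇(p3 ∧ p1) → □◇(p3 ∧ p1)):
1. ¬(◇(p3 ∧ p1) → □◇(p3 ∧ p1)), u
2. ◇(p3 ∧ p1), u
3. ¬□◇(p3 ∧ p1), u
4. p3 ∧ p1, v
5. p3, v
6. p1, v
7. ¬◇(p3 ∧ p1), w
8. ¬(p3 ∧ p1), u
9. ¬(p3 ∧ p1), v
10. ¬(p3 ∧ p1), w
11. ¬p1, u
12. ¬p1, v
Accessibility: uRu, uRv, uRw, vRu, vRv, vRw, wRu, wRv, wRw
Branch closes: p1 and ¬p1 both at v.
Every branch closes (one shown): valid in S5.
S4-tableau for the negation ¬(◇(p3 ∧ p1) → □◇(p3 ∧ p1)):
1. ¬(◇(p3 ∧ p1) → □◇(p3 ∧ p1)), u
2. ◇(p3 ∧ p1), u
3. ¬□◇(p3 ∧ p1), u
4. p3 ∧ p1, v
5. p3, v
6. p1, v
7. ¬◇(p3 ∧ p1), w
8. ¬(p3 ∧ p1), w
9. ¬p1, w
Accessibility: uRu, uRv, uRw, vRv, wRw
Complete open branch: countermodel on an S4-frame, so not valid in S4, nor in K, T (the same frame is also a K-frame and a T-frame).

S5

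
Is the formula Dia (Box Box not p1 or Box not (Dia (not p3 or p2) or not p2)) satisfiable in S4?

Yes, satisfiable

1. Dia (Box Box not p1 or Box not (Dia (not p3 or p2) or not p2)), 0
2. Box Box not p1 or Box not (Dia (not p3 or p2) or not p2), 1
3. Box Box not p1, 1
4. Box not p1, 1
5. not p1, 1
Accessibility: 0R0, 0R1, 1R1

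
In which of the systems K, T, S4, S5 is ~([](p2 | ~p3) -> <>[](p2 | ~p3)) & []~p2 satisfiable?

T-tableau for the formula:
1. ~([](p2 | ~p3) -> <>[](p2 | ~p3)) & []~p2, u
2. ~([](p2 | ~p3) -> <>[](p2 | ~p3)), u   [&-rule on 1]
3. []~p2, u   [&-rule on 1]
4. [](p2 | ~p3), u   [~->-rule on 2]
5. ~<>[](p2 | ~p3), u   [~->-rule on 2]
6. ~p2, u   [[]-rule on 3 via uRu]
7. p2 | ~p3, u   [[]-rule on 4 via uRu]
8. ~[](p2 | ~p3), u   [~<>-rule on 5 via uRu]
9. ~p3, u   [|-rule on 7 (branches; this branch)]
10. ~(p2 | ~p3), v   [~[]-rule on 8: fresh world v, uRv]
11. ~p2, v   [~|-rule on 10]
12. p3, v   [~|-rule on 10]
13. p2 | ~p3, v   [[]-rule on 4 via uRv]
14. ~[](p2 | ~p3), v   [~<>-rule on 5 via uRv]
15. ~p3, v   [|-rule on 13 (branches; this branch)]
Accessibility: uRu, uRv, vRv
Branch closes: p3 and ~p3 both at v.
Every branch closes (one shown): unsatisfiable in T, hence also in S4, S5 (every S4/S5-frame is a T-frame).
K-tableau for the formula:
1. ~([](p2 | ~p3) -> <>[](p2 | ~p3)) & []~p2, u
2. ~([](p2 | ~p3) -> <>[](p2 | ~p3)), u   [&-rule on 1]
3. []~p2, u   [&-rule on 1]
4. [](p2 | ~p3), u   [~->-rule on 2]
5. ~<>[](p2 | ~p3), u   [~->-rule on 2]
Complete open branch: satisfiable in K.

K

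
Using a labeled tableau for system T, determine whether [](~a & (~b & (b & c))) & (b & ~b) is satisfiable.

Unsatisfiable (every branch closes)

1. [](~a & (~b & (b & c))) & (b & ~b), w0
2. [](~a & (~b & (b & c))), w0
3. b & ~b, w0
4. b, w0
5. ~b, w0
Accessibility: w0Rw0
Branch closes: b and ~b both at w0.
Every branch closes; the branch above is one of them.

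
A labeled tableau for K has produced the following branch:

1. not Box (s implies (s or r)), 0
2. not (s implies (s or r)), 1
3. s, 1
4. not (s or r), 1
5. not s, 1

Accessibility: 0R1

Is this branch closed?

Both s and not s appear at 1.

Closed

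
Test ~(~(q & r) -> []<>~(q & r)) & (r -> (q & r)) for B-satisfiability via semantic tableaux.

1. ~(~(q & r) -> []<>~(q & r)) & (r -> (q & r)), u
2. ~(~(q & r) -> []<>~(q & r)), u   [&-rule on 1]
3. r -> (q & r), u   [&-rule on 1]
4. ~(q & r), u   [~->-rule on 2]
5. ~[]<>~(q & r), u   [~->-rule on 2]
6. ~r, u   [->-rule on 3 (branches; this branch)]
7. ~<>~(q & r), v   [~[]-rule on 5: fresh world v, uRv]
8. q & r, u   [~<>-rule on 7 via vRu]
9. q, u   [&-rule on 8]
10. r, u   [&-rule on 8]
Accessibility: uRu, uRv, vRu, vRv
Branch closes: r and ~r both at u.
Every branch closes; the branch above is one of them.

No, unsatisfiable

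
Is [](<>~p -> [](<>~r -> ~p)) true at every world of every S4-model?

Tableau for the negation ~[](<>~p -> [](<>~r -> ~p)):
1. ~[](<>~p -> [](<>~r -> ~p)), 0
2. ~(<>~p -> [](<>~r -> ~p)), 1
3. <>~p, 1
4. ~[](<>~r -> ~p), 1
5. ~p, 2
6. ~(<>~r -> ~p), 3
7. <>~r, 3
8. p, 3
9. ~r, 4
Accessibility: 0R0, 0R1, 0R2, 0R3, 0R4, 1R1, 1R2, 1R3, 1R4, 2R2, 3R3, 3R4, 4R4
The negation has an open branch (countermodel exists).

No, not valid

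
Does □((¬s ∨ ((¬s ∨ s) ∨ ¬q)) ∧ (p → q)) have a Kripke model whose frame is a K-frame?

1. □((¬s ∨ ((¬s ∨ s) ∨ ¬q)) ∧ (p → q)), u

Satisfiable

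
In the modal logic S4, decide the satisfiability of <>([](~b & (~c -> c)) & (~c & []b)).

Unsatisfiable

1. <>([](~b & (~c -> c)) & (~c & []b)), 0
2. [](~b & (~c -> c)) & (~c & []b), 1   [<>-rule on 1: fresh world 1, 0R1]
3. [](~b & (~c -> c)), 1   [&-rule on 2]
4. ~c & []b, 1   [&-rule on 2]
5. ~c, 1   [&-rule on 4]
6. []b, 1   [&-rule on 4]
7. ~b & (~c -> c), 1   [[]-rule on 3 via 1R1]
8. ~b, 1   [&-rule on 7]
9. ~c -> c, 1   [&-rule on 7]
10. b, 1   [[]-rule on 6 via 1R1]
Accessibility: 0R0, 0R1, 1R1
Branch closes: b and ~b both at 1.
Every branch closes; the branch above is one of them.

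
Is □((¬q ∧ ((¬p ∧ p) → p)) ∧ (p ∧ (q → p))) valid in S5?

Tableau for the negation ¬□((¬q ∧ ((¬p ∧ p) → p)) ∧ (p ∧ (q → p))):
1. ¬□((¬q ∧ ((¬p ∧ p) → p)) ∧ (p ∧ (q → p))), u
2. ¬((¬q ∧ ((¬p ∧ p) → p)) ∧ (p ∧ (q → p))), v
3. ¬(p ∧ (q → p)), v
4. ¬(q → p), v
5. q, v
6. ¬p, v
Accessibility: uRu, uRv, vRu, vRv
The negation has an open branch (countermodel exists).

Not valid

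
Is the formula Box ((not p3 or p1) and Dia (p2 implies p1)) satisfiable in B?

Satisfiable (open branch found)

1. Box ((not p3 or p1) and Dia (p2 implies p1)), 0
2. (not p3 or p1) and Dia (p2 implies p1), 0
3. not p3 or p1, 0
4. Dia (p2 implies p1), 0
5. p1, 0
6. p2 implies p1, 1
7. (not p3 or p1) and Dia (p2 implies p1), 1
8. not p3 or p1, 1
9. Dia (p2 implies p1), 1
10. p1, 1
11. p2 implies p1, 2
12. p1, 2
Accessibility: 0R0, 0R1, 1R0, 1R1, 1R2, 2R1, 2R2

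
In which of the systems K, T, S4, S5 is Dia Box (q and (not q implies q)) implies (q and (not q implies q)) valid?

S5

S5-tableau for the negation not (Dia Box (q and (not q implies q)) implies (q and (not q implies q))):
1. not (Dia Box (q and (not q implies q)) implies (q and (not q implies q))), 0
2. Dia Box (q and (not q implies q)), 0   [neg-implies-rule on 1]
3. not (q and (not q implies q)), 0   [neg-implies-rule on 1]
4. not (not q implies q), 0   [neg-and-rule on 3 (branches; this branch)]
5. not q, 0   [neg-implies-rule on 4]
6. Box (q and (not q implies q)), 1   [Dia-rule on 2: fresh world 1, 0R1]
7. q and (not q implies q), 0   [Box-rule on 6 via 1R0]
8. q, 0   [and-rule on 7]
9. not q implies q, 0   [and-rule on 7]
Accessibility: 0R0, 0R1, 1R0, 1R1
Branch closes: q and not q both at 0.
Every branch closes (one shown): valid in S5.
S4-tableau for the negation not (Dia Box (q and (not q implies q)) implies (q and (not q implies q))):
1. not (Dia Box (q and (not q implies q)) implies (q and (not q implies q))), 0
2. Dia Box (q and (not q implies q)), 0   [neg-implies-rule on 1]
3. not (q and (not q implies q)), 0   [neg-implies-rule on 1]
4. not (not q implies q), 0   [neg-and-rule on 3 (branches; this branch)]
5. not q, 0   [neg-implies-rule on 4]
6. Box (q and (not q implies q)), 1   [Dia-rule on 2: fresh world 1, 0R1]
7. q and (not q implies q), 1   [Box-rule on 6 via 1R1]
8. q, 1   [and-rule on 7]
9. not q implies q, 1   [and-rule on 7]
Accessibility: 0R0, 0R1, 1R1
Complete open branch: countermodel on an S4-frame, so not valid in S4, nor in K, T (the same frame is also a K-frame and a T-frame).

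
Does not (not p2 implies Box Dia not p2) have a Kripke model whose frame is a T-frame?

Satisfiable (open branch found)

1. not (not p2 implies Box Dia not p2), u
2. not p2, u
3. not Box Dia not p2, u
4. not Dia not p2, v
5. p2, v
Accessibility: uRu, uRv, vRv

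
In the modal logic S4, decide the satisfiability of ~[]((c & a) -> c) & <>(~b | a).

1. ~[]((c & a) -> c) & <>(~b | a), w0
2. ~[]((c & a) -> c), w0
3. <>(~b | a), w0
4. ~((c & a) -> c), w1
5. c & a, w1
6. ~c, w1
7. c, w1
8. a, w1
Accessibility: w0Rw0, w0Rw1, w1Rw1
Branch closes: c and ~c both at w1.
(One branch shown.) All branches close.

Unsatisfiable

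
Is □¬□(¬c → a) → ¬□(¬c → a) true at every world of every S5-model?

Tableau for the negation ¬(□¬□(¬c → a) → ¬□(¬c → a)):
1. ¬(□¬□(¬c → a) → ¬□(¬c → a)), u
2. □¬□(¬c → a), u
3. □(¬c → a), u
4. ¬□(¬c → a), u
5. ¬c → a, u
6. a, u
7. ¬(¬c → a), v
8. ¬c, v
9. ¬a, v
10. ¬□(¬c → a), v
11. ¬c → a, v
12. a, v
Accessibility: uRu, uRv, vRu, vRv
Branch closes: a and ¬a both at v.
Every branch of the negation's tableau closes; the branch above is one of them.

Valid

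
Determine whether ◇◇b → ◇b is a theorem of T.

Not valid

Tableau for the negation ¬(◇◇b → ◇b):
1. ¬(◇◇b → ◇b), u
2. ◇◇b, u   [¬→-rule on 1]
3. ¬◇b, u   [¬→-rule on 1]
4. ¬b, u   [¬◇-rule on 3 via uRu]
5. ◇b, v   [◇-rule on 2: fresh world v, uRv]
6. ¬b, v   [¬◇-rule on 3 via uRv]
7. b, w   [◇-rule on 5: fresh world w, vRw]
Accessibility: uRu, uRv, vRv, vRw, wRw
The negation has an open branch (countermodel exists).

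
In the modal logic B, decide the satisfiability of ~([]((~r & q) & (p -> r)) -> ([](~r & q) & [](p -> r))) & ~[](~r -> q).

Unsatisfiable

1. ~([]((~r & q) & (p -> r)) -> ([](~r & q) & [](p -> r))) & ~[](~r -> q), 0
2. ~([]((~r & q) & (p -> r)) -> ([](~r & q) & [](p -> r))), 0
3. ~[](~r -> q), 0
4. []((~r & q) & (p -> r)), 0
5. ~([](~r & q) & [](p -> r)), 0
6. (~r & q) & (p -> r), 0
7. ~r & q, 0
8. p -> r, 0
9. ~r, 0
10. q, 0
11. ~[](p -> r), 0
12. ~p, 0
13. ~(~r -> q), 1
14. ~r, 1
15. ~q, 1
16. (~r & q) & (p -> r), 1
17. ~r & q, 1
18. p -> r, 1
19. q, 1
Accessibility: 0R0, 0R1, 1R0, 1R1
Branch closes: q and ~q both at 1.
Every branch closes; the branch above is one of them.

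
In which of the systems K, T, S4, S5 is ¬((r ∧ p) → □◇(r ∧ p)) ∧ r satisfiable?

K, T, S4

S5-tableau for the formula:
1. ¬((r ∧ p) → □◇(r ∧ p)) ∧ r, w0
2. ¬((r ∧ p) → □◇(r ∧ p)), w0
3. r, w0
4. r ∧ p, w0
5. ¬□◇(r ∧ p), w0
6. p, w0
7. ¬◇(r ∧ p), w1
8. ¬(r ∧ p), w0
9. ¬(r ∧ p), w1
10. ¬p, w0
Accessibility: w0Rw0, w0Rw1, w1Rw0, w1Rw1
Branch closes: p and ¬p both at w0.
Every branch closes (one shown): unsatisfiable in S5.
S4-tableau for the formula:
1. ¬((r ∧ p) → □◇(r ∧ p)) ∧ r, w0
2. ¬((r ∧ p) → □◇(r ∧ p)), w0
3. r, w0
4. r ∧ p, w0
5. ¬□◇(r ∧ p), w0
6. p, w0
7. ¬◇(r ∧ p), w1
8. ¬(r ∧ p), w1
9. ¬p, w1
Accessibility: w0Rw0, w0Rw1, w1Rw1
Complete open branch: satisfiable in S4, hence also in K, T (this S4-model is also a K-model and a T-model).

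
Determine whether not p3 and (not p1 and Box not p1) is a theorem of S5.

Tableau for the negation not (not p3 and (not p1 and Box not p1)):
1. not (not p3 and (not p1 and Box not p1)), 0
2. not (not p1 and Box not p1), 0   [neg-and-rule on 1 (branches; this branch)]
3. not Box not p1, 0   [neg-and-rule on 2 (branches; this branch)]
4. p1, 1   [neg-Box-rule on 3: fresh world 1, 0R1]
Accessibility: 0R0, 0R1, 1R0, 1R1
The negation has an open branch (countermodel exists).

Invalid (countermodel exists)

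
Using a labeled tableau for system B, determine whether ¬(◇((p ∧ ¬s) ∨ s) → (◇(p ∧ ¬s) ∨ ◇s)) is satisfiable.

Unsatisfiable (every branch closes)

1. ¬(◇((p ∧ ¬s) ∨ s) → (◇(p ∧ ¬s) ∨ ◇s)), w0
2. ◇((p ∧ ¬s) ∨ s), w0
3. ¬(◇(p ∧ ¬s) ∨ ◇s), w0
4. ¬◇(p ∧ ¬s), w0
5. ¬◇s, w0
6. ¬(p ∧ ¬s), w0
7. ¬s, w0
8. ¬p, w0
9. (p ∧ ¬s) ∨ s, w1
10. ¬(p ∧ ¬s), w1
11. ¬s, w1
12. p ∧ ¬s, w1
13. p, w1
14. s, w1
Accessibility: w0Rw0, w0Rw1, w1Rw0, w1Rw1
Branch closes: s and ¬s both at w1.
Every branch closes; the branch above is one of them.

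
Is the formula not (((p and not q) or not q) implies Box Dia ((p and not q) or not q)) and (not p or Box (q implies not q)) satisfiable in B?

1. not (((p and not q) or not q) implies Box Dia ((p and not q) or not q)) and (not p or Box (q implies not q)), 0
2. not (((p and not q) or not q) implies Box Dia ((p and not q) or not q)), 0
3. not p or Box (q implies not q), 0
4. (p and not q) or not q, 0
5. not Box Dia ((p and not q) or not q), 0
6. Box (q implies not q), 0
7. q implies not q, 0
8. p and not q, 0
9. p, 0
10. not q, 0
11. not Dia ((p and not q) or not q), 1
12. q implies not q, 1
13. not ((p and not q) or not q), 0
14. not (p and not q), 0
15. q, 0
Accessibility: 0R0, 0R1, 1R0, 1R1
Branch closes: q and not q both at 0.
Every branch closes; the branch above is one of them.

Unsatisfiable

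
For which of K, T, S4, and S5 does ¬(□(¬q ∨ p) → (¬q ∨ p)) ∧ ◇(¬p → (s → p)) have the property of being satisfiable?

K-tableau for the formula:
1. ¬(□(¬q ∨ p) → (¬q ∨ p)) ∧ ◇(¬p → (s → p)), 0
2. ¬(□(¬q ∨ p) → (¬q ∨ p)), 0   [∧-rule on 1]
3. ◇(¬p → (s → p)), 0   [∧-rule on 1]
4. □(¬q ∨ p), 0   [¬→-rule on 2]
5. ¬(¬q ∨ p), 0   [¬→-rule on 2]
6. q, 0   [¬∨-rule on 5]
7. ¬p, 0   [¬∨-rule on 5]
8. ¬p → (s → p), 1   [◇-rule on 3: fresh world 1, 0R1]
9. ¬q ∨ p, 1   [□-rule on 4 via 0R1]
10. s → p, 1   [→-rule on 8 (branches; this branch)]
11. p, 1   [∨-rule on 9 (branches; this branch)]
Accessibility: 0R1
Complete open branch: satisfiable in K.
T-tableau for the formula:
1. ¬(□(¬q ∨ p) → (¬q ∨ p)) ∧ ◇(¬p → (s → p)), 0
2. ¬(□(¬q ∨ p) → (¬q ∨ p)), 0   [∧-rule on 1]
3. ◇(¬p → (s → p)), 0   [∧-rule on 1]
4. □(¬q ∨ p), 0   [¬→-rule on 2]
5. ¬(¬q ∨ p), 0   [¬→-rule on 2]
6. q, 0   [¬∨-rule on 5]
7. ¬p, 0   [¬∨-rule on 5]
8. ¬q ∨ p, 0   [□-rule on 4 via 0R0]
9. p, 0   [∨-rule on 8 (branches; this branch)]
Accessibility: 0R0
Branch closes: p and ¬p both at 0.
Every branch closes (one shown): unsatisfiable in T, hence also in S4, S5 (every S4/S5-frame is a T-frame).

K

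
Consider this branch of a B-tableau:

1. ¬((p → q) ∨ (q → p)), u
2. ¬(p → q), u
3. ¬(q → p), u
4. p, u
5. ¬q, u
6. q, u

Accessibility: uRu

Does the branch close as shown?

Both q and ¬q appear at u.

Closed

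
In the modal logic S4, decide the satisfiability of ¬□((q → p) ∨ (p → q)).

Unsatisfiable

1. ¬□((q → p) ∨ (p → q)), u
2. ¬((q → p) ∨ (p → q)), v
3. ¬(q → p), v
4. ¬(p → q), v
5. q, v
6. ¬p, v
7. p, v
8. ¬q, v
Accessibility: uRu, uRv, vRv
Branch closes: p and ¬p both at v.
All branches of the tableau close; one closing branch shown above.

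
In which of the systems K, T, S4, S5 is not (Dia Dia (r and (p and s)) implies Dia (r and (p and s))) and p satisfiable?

T-tableau for the formula:
1. not (Dia Dia (r and (p and s)) implies Dia (r and (p and s))) and p, u
2. not (Dia Dia (r and (p and s)) implies Dia (r and (p and s))), u
3. p, u
4. Dia Dia (r and (p and s)), u
5. not Dia (r and (p and s)), u
6. not (r and (p and s)), u
7. not (p and s), u
8. not s, u
9. Dia (r and (p and s)), v
10. not (r and (p and s)), v
11. not (p and s), v
12. not s, v
13. r and (p and s), w
14. r, w
15. p and s, w
16. p, w
17. s, w
Accessibility: uRu, uRv, vRv, vRw, wRw
Complete open branch: satisfiable in T, hence also in K (this T-model is also a K-model).
S4-tableau for the formula:
1. not (Dia Dia (r and (p and s)) implies Dia (r and (p and s))) and p, u
2. not (Dia Dia (r and (p and s)) implies Dia (r and (p and s))), u
3. p, u
4. Dia Dia (r and (p and s)), u
5. not Dia (r and (p and s)), u
6. not (r and (p and s)), u
7. not (p and s), u
8. not s, u
9. Dia (r and (p and s)), v
10. not (r and (p and s)), v
11. not (p and s), v
12. not s, v
13. r and (p and s), w
14. r, w
15. p and s, w
16. p, w
17. s, w
18. not (r and (p and s)), w
19. not (p and s), w
20. not s, w
Accessibility: uRu, uRv, uRw, vRv, vRw, wRw
Branch closes: s and not s both at w.
Every branch closes (one shown): unsatisfiable in S4, hence also in S5 (every S5-frame is an S4-frame).

K, T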